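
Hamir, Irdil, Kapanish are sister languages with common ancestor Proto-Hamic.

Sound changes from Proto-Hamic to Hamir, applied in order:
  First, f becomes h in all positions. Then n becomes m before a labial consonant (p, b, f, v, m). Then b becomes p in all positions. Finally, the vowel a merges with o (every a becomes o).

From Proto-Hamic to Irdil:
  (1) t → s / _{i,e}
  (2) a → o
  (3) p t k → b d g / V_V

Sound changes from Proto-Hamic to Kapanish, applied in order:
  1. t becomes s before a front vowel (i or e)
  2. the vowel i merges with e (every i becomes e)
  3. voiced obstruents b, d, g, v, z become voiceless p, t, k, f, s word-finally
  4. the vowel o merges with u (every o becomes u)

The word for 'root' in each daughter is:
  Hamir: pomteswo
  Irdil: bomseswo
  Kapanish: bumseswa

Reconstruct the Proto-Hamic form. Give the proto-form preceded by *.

Position 4: Hamir has t, Irdil has s, Kapanish has s. Hamir preserves t here (none of its changes turn any other segment into t), so the proto-segment is *t.
Position 8: Hamir has o, Irdil has o, Kapanish has a. Kapanish preserves a here (none of its changes turn any other segment into a), so the proto-segment is *a.
Position 2: Hamir has o, Irdil has o, Kapanish has u. Taking the neighbouring segments as reconstructed: Hamir o could go back to *a or *o; Irdil o could go back to *a or *o; Kapanish u could go back to *o or *u — the one source consistent with every daughter is *o.
Verify the candidate proto-form against each daughter:
Hamir: *bomteswa
  bomteswa (rule 1 does not apply)
  bomteswa (rule 2 does not apply)
  bomteswa → pomteswa   [unconditioned shift]
  pomteswa → pomteswo   [vowel merger]
  giving Hamir pomteswo.
Irdil: *bomteswa
  bomteswa → bomseswa   [palatalisation]
  bomseswa → bomseswo   [vowel merger]
  bomseswo (rule 3 does not apply)
  giving Irdil bomseswo.
Kapanish: *bomteswa > bomseswa > bumseswa  (by palatalisation, vowel merger)
Only *bomteswa yields all of Hamir pomteswo, Irdil bomseswo, Kapanish bumseswa.

*bomteswa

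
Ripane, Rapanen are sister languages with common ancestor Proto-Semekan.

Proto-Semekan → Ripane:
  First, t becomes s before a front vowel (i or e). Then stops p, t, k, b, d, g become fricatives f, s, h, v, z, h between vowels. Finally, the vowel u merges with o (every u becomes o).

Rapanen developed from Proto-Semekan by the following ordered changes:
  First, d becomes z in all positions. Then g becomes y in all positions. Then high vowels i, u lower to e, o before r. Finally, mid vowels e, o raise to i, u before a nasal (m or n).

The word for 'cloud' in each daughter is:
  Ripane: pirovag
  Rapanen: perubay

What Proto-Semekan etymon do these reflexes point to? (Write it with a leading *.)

Position 7: Ripane has g, Rapanen has y. Ripane preserves g here (none of its changes turn any other segment into g), so the proto-segment is *g.
Position 2: Ripane has i, Rapanen has e. Ripane preserves i here (none of its changes turn any other segment into i), so the proto-segment is *i.
Position 5: Ripane has v, Rapanen has b. Rapanen preserves b here (none of its changes turn any other segment into b), so the proto-segment is *b.
Verify the candidate proto-form against each daughter:
Ripane: start from *pirubag.
  rule 1: no change — pirubag
  rule 2 (intervocalic lenition): pirubag → piruvag
  rule 3 (vowel merger): piruvag → pirovag
  ⇒ Ripane pirovag
Rapanen: start from *pirubag.
  rule 1: no change — pirubag
  rule 2 (unconditioned shift): pirubag → pirubay
  rule 3 (pre-rhotic lowering): pirubay → perubay
  rule 4: no change — perubay
  ⇒ Rapanen perubay
*pirubag is the unique common source.

*pirubag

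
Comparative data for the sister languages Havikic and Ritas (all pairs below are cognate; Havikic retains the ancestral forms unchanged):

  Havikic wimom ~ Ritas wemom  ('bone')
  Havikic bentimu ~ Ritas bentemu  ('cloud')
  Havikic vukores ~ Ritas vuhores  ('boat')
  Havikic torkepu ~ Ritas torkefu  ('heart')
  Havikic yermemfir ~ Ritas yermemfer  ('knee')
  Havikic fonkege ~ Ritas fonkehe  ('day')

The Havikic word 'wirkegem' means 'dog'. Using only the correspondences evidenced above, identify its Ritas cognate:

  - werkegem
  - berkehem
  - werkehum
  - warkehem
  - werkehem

werkehem

yermemfir ~ yermemfer — Havikic i corresponds to Ritas e after a consonant, before r.
fonkege ~ fonkehe — Havikic g corresponds to Ritas h between vowels (before a front vowel).
Applying these to Havikic 'wirkegem':
  wirkegem → werkegem   (i→e after a consonant, before r)
  werkegem → werkehem   (g→h between vowels (before a front vowel))
So the Ritas cognate is 'werkehem'.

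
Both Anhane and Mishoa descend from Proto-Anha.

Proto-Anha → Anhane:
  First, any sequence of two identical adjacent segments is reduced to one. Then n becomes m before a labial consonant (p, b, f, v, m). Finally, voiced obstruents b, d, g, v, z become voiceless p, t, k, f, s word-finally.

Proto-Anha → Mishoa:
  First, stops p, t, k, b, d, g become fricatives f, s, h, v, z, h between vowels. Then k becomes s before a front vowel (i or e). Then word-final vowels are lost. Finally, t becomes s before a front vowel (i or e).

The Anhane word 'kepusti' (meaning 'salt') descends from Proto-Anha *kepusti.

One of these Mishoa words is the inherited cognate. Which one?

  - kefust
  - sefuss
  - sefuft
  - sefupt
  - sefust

Mishoa: start from *kepusti.
  rule 1 (intervocalic lenition): kepusti → kefusti
  rule 2 (palatalisation): kefusti → sefusti
  rule 3 (apocope): sefusti → sefust
  rule 4: no change — sefust
  ⇒ Mishoa sefust
Among the options, 'sefust' alone shows every Mishoa change applied in order.

sefust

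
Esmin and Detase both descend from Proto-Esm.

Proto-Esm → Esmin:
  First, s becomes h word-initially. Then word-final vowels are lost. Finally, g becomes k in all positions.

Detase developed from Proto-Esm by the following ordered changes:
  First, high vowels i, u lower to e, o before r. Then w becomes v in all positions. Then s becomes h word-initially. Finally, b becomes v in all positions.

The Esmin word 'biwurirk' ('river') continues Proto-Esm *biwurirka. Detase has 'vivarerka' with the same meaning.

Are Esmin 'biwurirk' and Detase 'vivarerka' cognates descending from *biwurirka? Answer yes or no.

Derive the expected Detase reflex of *biwurirka:
Detase: start from *biwurirka.
  rule 1 (pre-rhotic lowering): biwurirka → biworerka
  rule 2 (unconditioned shift): biworerka → bivorerka
  rule 3: no change — bivorerka
  rule 4 (unconditioned shift): bivorerka → vivorerka
  ⇒ Detase vivorerka
The regular Detase reflex would be 'vivorerka', but the attested form is 'vivarerka'. The correspondence is irregular, so they are not cognates (the Detase form has a different source).

no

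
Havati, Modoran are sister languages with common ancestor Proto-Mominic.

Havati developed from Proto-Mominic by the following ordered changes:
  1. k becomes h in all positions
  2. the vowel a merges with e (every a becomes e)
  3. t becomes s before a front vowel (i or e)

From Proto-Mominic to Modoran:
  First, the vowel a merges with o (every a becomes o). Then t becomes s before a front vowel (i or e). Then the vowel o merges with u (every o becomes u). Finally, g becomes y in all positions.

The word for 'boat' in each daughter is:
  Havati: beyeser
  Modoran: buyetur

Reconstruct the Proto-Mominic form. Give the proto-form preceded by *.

*bayetar

Position 2: Havati has e, Modoran has u. Taking the neighbouring segments as reconstructed: Havati e could go back to *a or *e; Modoran u could go back to *a or *o or *u — the one source consistent with every daughter is *a.
Position 5: Havati has s, Modoran has t. Modoran preserves t here (none of its changes turn any other segment into t), so the proto-segment is *t.
Verify the candidate proto-form against each daughter:
Havati: start from *bayetar.
  rule 1: no change — bayetar
  rule 2 (vowel merger): bayetar → beyeter
  rule 3 (palatalisation): beyeter → beyeser
  ⇒ Havati beyeser
Modoran: *bayetar > boyetor > buyetur  (by vowel merger, vowel merger)
No other proto-form is consistent with every reflex, so the reconstruction is *bayetar.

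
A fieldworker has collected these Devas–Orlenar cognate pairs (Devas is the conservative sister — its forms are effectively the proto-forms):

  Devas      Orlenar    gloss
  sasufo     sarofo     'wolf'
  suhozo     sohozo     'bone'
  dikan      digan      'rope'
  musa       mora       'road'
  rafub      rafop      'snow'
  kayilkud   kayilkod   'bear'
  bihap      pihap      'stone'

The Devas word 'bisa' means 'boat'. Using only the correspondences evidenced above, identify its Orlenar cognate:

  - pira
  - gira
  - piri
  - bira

bihap ~ pihap — Devas b corresponds to Orlenar p word-initially before a front vowel.
musa ~ mora — Devas s corresponds to Orlenar r between vowels (before a back vowel).
Applying these to Devas 'bisa':
  bisa → pisa   (b→p word-initially before a front vowel)
  pisa → pira   (s→r between vowels (before a back vowel))
So the Orlenar cognate is 'pira'.

pira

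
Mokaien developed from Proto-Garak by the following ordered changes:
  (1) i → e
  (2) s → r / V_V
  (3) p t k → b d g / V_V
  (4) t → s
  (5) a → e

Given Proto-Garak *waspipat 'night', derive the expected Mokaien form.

Mokaien: *waspipat > waspepat > waspebat > waspebas > wespebes  (by vowel merger, intervocalic voicing, unconditioned shift, vowel merger)

wespebes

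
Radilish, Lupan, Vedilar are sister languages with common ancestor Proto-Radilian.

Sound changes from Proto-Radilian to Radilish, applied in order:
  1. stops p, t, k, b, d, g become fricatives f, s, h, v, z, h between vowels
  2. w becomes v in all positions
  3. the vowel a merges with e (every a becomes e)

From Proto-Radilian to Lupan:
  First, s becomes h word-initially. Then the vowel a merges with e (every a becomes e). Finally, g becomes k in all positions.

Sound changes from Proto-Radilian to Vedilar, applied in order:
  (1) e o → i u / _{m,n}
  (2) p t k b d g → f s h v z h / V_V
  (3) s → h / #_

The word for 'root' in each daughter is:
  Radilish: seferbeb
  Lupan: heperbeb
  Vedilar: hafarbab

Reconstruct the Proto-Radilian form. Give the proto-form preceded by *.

*saparbab

Position 4: Radilish has e, Lupan has e, Vedilar has a. Vedilar preserves a here (none of its changes turn any other segment into a), so the proto-segment is *a.
Position 1: Radilish has s, Lupan has h, Vedilar has h. Taking the neighbouring segments as reconstructed: Radilish s can only go back to *s; Lupan h could go back to *s or *h; Vedilar h could go back to *s or *h — the one source consistent with every daughter is *s.
Position 3: Radilish has f, Lupan has p, Vedilar has f. Lupan preserves p here (none of its changes turn any other segment into p), so the proto-segment is *p.
Continuing position by position gives *saparbab; check it forward:
Radilish: *saparbab > safarbab > seferbeb  (by intervocalic lenition, vowel merger)
Lupan: start from *saparbab.
  rule 1 (debuccalisation): saparbab → haparbab
  rule 2 (vowel merger): haparbab → heperbeb
  rule 3: no change — heperbeb
  ⇒ Lupan heperbeb
Vedilar: *saparbab > safarbab > hafarbab  (by intervocalic lenition, debuccalisation)
*saparbab is the unique common source.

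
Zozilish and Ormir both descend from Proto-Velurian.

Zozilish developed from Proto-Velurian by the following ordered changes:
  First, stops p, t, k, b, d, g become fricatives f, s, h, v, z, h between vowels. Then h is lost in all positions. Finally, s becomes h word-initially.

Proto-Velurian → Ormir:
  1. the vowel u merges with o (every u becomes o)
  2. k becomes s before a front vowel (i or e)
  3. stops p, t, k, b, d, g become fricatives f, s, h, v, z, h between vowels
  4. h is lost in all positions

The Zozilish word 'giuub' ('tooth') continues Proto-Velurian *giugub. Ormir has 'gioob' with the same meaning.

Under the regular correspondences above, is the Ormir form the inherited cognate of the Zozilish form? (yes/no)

Derive the expected Ormir reflex of *giugub:
Ormir: *giugub
  giugub → giogob   [vowel merger]
  giogob (rule 2 does not apply)
  giogob → giohob   [intervocalic lenition]
  giohob → gioob   [h-loss]
  giving Ormir gioob.
Ormir 'gioob' matches the regular reflex exactly, so the pair is cognate.

yes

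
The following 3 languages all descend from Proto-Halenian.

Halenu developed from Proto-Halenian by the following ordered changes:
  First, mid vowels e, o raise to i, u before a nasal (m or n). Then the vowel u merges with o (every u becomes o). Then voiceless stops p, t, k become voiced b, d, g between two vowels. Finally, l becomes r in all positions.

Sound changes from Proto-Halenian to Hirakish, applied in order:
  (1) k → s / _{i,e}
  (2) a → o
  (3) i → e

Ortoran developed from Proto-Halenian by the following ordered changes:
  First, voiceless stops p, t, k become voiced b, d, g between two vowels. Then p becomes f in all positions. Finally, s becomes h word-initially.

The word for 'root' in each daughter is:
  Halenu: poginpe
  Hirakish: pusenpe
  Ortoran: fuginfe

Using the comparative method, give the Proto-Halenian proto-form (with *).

*pukinpe

Position 3: Halenu has g, Hirakish has s, Ortoran has g. Taking the neighbouring segments as reconstructed: Halenu g could go back to *k or *g; Hirakish s could go back to *k or *s; Ortoran g could go back to *k or *g — the one source consistent with every daughter is *k.
Position 1: Halenu has p, Hirakish has p, Ortoran has f. Halenu preserves p here (none of its changes turn any other segment into p), so the proto-segment is *p.
This points to *pukinpe. Verify forward in each daughter:
Halenu: start from *pukinpe.
  rule 1: no change — pukinpe
  rule 2 (vowel merger): pukinpe → pokinpe
  rule 3 (intervocalic voicing): pokinpe → poginpe
  rule 4: no change — poginpe
  ⇒ Halenu poginpe
Hirakish: *pukinpe
  pukinpe → pusinpe   [palatalisation]
  pusinpe (rule 2 does not apply)
  pusinpe → pusenpe   [vowel merger]
  giving Hirakish pusenpe.
Ortoran: start from *pukinpe.
  rule 1 (intervocalic voicing): pukinpe → puginpe
  rule 2 (unconditioned shift): puginpe → fuginfe
  rule 3: no change — fuginfe
  ⇒ Ortoran fuginfe
Only *pukinpe yields all of Halenu poginpe, Hirakish pusenpe, Ortoran fuginfe.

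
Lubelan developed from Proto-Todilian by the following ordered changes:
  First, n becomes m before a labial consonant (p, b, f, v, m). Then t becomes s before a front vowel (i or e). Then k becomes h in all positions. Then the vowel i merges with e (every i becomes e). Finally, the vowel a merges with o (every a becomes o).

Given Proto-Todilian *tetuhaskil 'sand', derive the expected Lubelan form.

setuhoshel

Lubelan: *tetuhaskil
  tetuhaskil (rule 1 does not apply)
  tetuhaskil → setuhaskil   [palatalisation]
  setuhaskil → setuhashil   [unconditioned shift]
  setuhashil → setuhashel   [vowel merger]
  setuhashel → setuhoshel   [vowel merger]
  giving Lubelan setuhoshel.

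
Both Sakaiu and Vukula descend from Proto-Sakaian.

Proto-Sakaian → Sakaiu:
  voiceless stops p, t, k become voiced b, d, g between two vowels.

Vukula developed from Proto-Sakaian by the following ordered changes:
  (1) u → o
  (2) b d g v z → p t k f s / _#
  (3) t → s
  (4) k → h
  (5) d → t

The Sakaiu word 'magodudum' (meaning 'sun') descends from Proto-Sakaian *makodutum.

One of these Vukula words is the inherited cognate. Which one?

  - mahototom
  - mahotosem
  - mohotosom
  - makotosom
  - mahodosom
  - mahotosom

mahotosom

Vukula: start from *makodutum.
  rule 1 (vowel merger): makodutum → makodotom
  rule 2: no change — makodotom
  rule 3 (unconditioned shift): makodotom → makodosom
  rule 4 (unconditioned shift): makodosom → mahodosom
  rule 5 (unconditioned shift): mahodosom → mahotosom
  ⇒ Vukula mahotosom
The other candidates each miss or misapply at least one Vukula change.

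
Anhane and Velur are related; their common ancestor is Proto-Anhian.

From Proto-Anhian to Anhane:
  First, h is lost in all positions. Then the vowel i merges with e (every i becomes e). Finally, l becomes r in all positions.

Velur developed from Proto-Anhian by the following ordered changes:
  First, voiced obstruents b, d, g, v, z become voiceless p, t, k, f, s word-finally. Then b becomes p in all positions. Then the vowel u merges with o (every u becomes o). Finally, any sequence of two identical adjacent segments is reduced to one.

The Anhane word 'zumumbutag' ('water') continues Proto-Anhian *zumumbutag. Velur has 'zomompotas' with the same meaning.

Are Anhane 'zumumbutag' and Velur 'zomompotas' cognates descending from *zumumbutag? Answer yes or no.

Derive the expected Velur reflex of *zumumbutag:
Velur: *zumumbutag > zumumbutak > zumumputak > zomompotak  (by final devoicing, unconditioned shift, vowel merger)
The regular Velur reflex would be 'zomompotak', but the attested form is 'zomompotas'. The correspondence is irregular, so they are not cognates (the Velur form has a different source).

no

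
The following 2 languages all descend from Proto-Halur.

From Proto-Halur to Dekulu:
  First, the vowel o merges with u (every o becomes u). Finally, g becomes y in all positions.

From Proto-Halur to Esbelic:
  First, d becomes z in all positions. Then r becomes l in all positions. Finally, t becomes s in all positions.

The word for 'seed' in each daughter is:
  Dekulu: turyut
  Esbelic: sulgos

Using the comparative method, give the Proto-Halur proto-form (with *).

*turgot

Position 1: Dekulu has t, Esbelic has s. Dekulu preserves t here (none of its changes turn any other segment into t), so the proto-segment is *t.
Position 4: Dekulu has y, Esbelic has g. Esbelic preserves g here (none of its changes turn any other segment into g), so the proto-segment is *g.
This points to *turgot. Verify forward in each daughter:
Dekulu: start from *turgot.
  rule 1 (vowel merger): turgot → turgut
  rule 2 (unconditioned shift): turgut → turyut
  ⇒ Dekulu turyut
Esbelic: *turgot
  turgot (rule 1 does not apply)
  turgot → tulgot   [unconditioned shift]
  tulgot → sulgos   [unconditioned shift]
  giving Esbelic sulgos.
*turgot is the unique common source.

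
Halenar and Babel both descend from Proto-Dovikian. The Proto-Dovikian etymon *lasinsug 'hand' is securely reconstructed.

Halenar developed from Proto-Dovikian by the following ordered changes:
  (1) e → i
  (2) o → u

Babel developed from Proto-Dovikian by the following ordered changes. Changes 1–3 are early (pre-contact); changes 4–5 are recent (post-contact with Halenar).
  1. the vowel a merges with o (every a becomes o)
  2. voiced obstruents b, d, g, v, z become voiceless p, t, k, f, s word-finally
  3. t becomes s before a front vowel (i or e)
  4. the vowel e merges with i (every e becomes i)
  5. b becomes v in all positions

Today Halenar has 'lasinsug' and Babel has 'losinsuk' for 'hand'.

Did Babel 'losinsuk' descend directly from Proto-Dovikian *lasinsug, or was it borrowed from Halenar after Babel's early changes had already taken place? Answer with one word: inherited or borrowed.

If inherited, *lasinsug would pass through all of Babel's changes:
Babel: *lasinsug
  lasinsug → losinsug   [vowel merger]
  losinsug → losinsuk   [final devoicing]
  losinsuk (rule 3 does not apply)
  losinsuk (rule 4 does not apply)
  losinsuk (rule 5 does not apply)
  giving Babel losinsuk.
If borrowed from Halenar 'lasinsug' after the early changes, it would undergo only the recent ones:
  rule 4 (vowel merger): no change (lasinsug)
  rule 5 (unconditioned shift): no change (lasinsug)
  ⇒ as a loan: lasinsug
Babel 'losinsuk' matches the inherited outcome exactly, so it is an inherited cognate, not a loan.

inherited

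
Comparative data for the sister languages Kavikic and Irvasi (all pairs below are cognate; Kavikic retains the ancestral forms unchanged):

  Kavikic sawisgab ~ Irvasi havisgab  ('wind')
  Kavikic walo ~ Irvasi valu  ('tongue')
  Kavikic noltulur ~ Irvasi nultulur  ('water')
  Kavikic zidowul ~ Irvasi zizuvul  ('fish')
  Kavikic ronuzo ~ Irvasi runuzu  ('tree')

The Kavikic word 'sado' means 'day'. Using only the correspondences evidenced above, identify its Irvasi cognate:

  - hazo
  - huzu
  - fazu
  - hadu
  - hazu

sawisgab ~ havisgab — Kavikic s corresponds to Irvasi h word-initially before a back vowel.
zidowul ~ zizuvul — Kavikic d corresponds to Irvasi z between vowels (before a back vowel).
walo ~ valu, ronuzo ~ runuzu — Kavikic o corresponds to Irvasi u word-finally.
Applying these to Kavikic 'sado':
  sado → hado   (s→h word-initially before a back vowel)
  hado → hazo   (d→z between vowels (before a back vowel))
  hazo → hazu   (o→u word-finally)
So the Irvasi cognate is 'hazu'.

hazu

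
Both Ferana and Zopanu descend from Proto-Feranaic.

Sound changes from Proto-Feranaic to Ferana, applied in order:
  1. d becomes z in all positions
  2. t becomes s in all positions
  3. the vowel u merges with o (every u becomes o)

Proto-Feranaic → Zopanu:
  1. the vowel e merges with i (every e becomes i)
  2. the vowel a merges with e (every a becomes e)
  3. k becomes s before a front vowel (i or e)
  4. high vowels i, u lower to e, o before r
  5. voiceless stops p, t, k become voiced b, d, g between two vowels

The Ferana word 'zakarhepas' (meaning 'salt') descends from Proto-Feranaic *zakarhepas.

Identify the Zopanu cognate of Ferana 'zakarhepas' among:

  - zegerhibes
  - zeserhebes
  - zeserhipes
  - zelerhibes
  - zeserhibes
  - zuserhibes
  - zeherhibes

Zopanu: start from *zakarhepas.
  rule 1 (vowel merger): zakarhepas → zakarhipas
  rule 2 (vowel merger): zakarhipas → zekerhipes
  rule 3 (palatalisation): zekerhipes → zeserhipes
  rule 4: no change — zeserhipes
  rule 5 (intervocalic voicing): zeserhipes → zeserhibes
  ⇒ Zopanu zeserhibes
Only 'zeserhibes' matches the regular Zopanu development of *zakarhepas.

zeserhibes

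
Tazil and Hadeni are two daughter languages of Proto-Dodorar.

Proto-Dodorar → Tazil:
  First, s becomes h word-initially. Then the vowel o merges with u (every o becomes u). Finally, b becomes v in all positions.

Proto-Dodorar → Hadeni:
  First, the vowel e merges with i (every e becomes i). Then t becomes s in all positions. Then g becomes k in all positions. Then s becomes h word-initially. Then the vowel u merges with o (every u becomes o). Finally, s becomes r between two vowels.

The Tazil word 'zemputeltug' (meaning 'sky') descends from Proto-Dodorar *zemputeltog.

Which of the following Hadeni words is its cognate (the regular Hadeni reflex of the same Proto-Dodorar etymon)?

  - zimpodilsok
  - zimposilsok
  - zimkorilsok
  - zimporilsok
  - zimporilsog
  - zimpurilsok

Hadeni: *zemputeltog > zimputiltog > zimpusilsog > zimpusilsok > zimposilsok > zimporilsok  (by vowel merger, unconditioned shift, unconditioned shift, vowel merger, rhotacism)
Among the options, 'zimporilsok' alone shows every Hadeni change applied in order.

zimporilsok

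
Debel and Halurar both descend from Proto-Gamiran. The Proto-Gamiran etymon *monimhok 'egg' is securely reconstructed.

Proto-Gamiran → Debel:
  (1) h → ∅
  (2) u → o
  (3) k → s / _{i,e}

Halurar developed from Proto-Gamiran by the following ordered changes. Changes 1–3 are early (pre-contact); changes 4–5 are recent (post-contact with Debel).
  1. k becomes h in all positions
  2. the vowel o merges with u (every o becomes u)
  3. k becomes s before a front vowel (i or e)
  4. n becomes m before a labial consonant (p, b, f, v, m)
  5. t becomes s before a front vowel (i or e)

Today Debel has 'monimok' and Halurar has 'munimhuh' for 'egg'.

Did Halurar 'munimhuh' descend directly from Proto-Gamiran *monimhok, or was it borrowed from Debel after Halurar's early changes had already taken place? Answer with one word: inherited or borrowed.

If inherited, *monimhok would pass through all of Halurar's changes:
Halurar: *monimhok > monimhoh > munimhuh  (by unconditioned shift, vowel merger)
If borrowed from Debel 'monimok' after the early changes, it would undergo only the recent ones:
  rule 4 (nasal place assimilation): no change (monimok)
  rule 5 (palatalisation): no change (monimok)
  ⇒ as a loan: monimok
Halurar 'munimhuh' matches the inherited outcome exactly, so it is an inherited cognate, not a loan.

inherited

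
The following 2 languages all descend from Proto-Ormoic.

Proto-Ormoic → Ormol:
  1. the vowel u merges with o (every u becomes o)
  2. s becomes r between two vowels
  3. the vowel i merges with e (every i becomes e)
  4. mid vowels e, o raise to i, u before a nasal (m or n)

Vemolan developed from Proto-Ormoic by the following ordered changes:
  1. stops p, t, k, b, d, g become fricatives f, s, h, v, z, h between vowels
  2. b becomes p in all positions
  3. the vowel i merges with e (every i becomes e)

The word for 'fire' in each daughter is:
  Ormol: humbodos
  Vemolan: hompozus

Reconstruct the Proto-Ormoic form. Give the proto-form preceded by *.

Position 6: Ormol has d, Vemolan has z. Ormol preserves d here (none of its changes turn any other segment into d), so the proto-segment is *d.
Position 7: Ormol has o, Vemolan has u. Vemolan preserves u here (none of its changes turn any other segment into u), so the proto-segment is *u.
Position 2: Ormol has u, Vemolan has o. Vemolan preserves o here (none of its changes turn any other segment into o), so the proto-segment is *o.
Verify the candidate proto-form against each daughter:
Ormol: *hombodus
  hombodus → hombodos   [vowel merger]
  hombodos (rule 2 does not apply)
  hombodos (rule 3 does not apply)
  hombodos → humbodos   [pre-nasal raising]
  giving Ormol humbodos.
Vemolan: *hombodus
  hombodus → hombozus   [intervocalic lenition]
  hombozus → hompozus   [unconditioned shift]
  hompozus (rule 3 does not apply)
  giving Vemolan hompozus.
Only *hombodus yields all of Ormol humbodos, Vemolan hompozus.

*hombodus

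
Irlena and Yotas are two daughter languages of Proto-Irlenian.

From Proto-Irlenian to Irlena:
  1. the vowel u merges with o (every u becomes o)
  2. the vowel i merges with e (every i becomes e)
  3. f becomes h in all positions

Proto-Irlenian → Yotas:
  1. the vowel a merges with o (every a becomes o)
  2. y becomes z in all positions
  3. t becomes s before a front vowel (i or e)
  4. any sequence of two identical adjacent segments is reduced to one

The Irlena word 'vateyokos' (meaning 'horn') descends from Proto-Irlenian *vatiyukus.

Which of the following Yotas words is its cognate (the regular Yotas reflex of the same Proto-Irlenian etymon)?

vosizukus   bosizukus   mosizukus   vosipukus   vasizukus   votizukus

vosizukus

Yotas: start from *vatiyukus.
  rule 1 (vowel merger): vatiyukus → votiyukus
  rule 2 (unconditioned shift): votiyukus → votizukus
  rule 3 (palatalisation): votizukus → vosizukus
  rule 4: no change — vosizukus
  ⇒ Yotas vosizukus
Among the options, 'vosizukus' alone shows every Yotas change applied in order.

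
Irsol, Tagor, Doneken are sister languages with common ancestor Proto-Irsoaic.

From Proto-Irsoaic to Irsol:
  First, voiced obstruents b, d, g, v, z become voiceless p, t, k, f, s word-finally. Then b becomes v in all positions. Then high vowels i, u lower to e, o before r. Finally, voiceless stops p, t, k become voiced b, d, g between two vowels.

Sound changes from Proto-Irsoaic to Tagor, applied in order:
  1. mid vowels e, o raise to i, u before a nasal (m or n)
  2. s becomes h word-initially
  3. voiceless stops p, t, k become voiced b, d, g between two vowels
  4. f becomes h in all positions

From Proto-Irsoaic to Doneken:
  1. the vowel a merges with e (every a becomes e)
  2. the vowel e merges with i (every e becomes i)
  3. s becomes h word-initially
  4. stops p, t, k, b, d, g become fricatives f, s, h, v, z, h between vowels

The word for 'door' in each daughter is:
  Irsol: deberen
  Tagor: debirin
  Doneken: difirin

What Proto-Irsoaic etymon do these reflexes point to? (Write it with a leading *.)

Position 2: Irsol has e, Tagor has e, Doneken has i. Tagor preserves e here (none of its changes turn any other segment into e), so the proto-segment is *e.
Position 3: Irsol has b, Tagor has b, Doneken has f. Taking the neighbouring segments as reconstructed: Irsol b can only go back to *p; Tagor b could go back to *p or *b; Doneken f could go back to *p or *f — the one source consistent with every daughter is *p.
Continuing position by position gives *depiren; check it forward:
Irsol: *depiren > deperen > deberen  (by pre-rhotic lowering, intervocalic voicing)
Tagor: *depiren > depirin > debirin  (by pre-nasal raising, intervocalic voicing)
Doneken: start from *depiren.
  rule 1: no change — depiren
  rule 2 (vowel merger): depiren → dipirin
  rule 3: no change — dipirin
  rule 4 (intervocalic lenition): dipirin → difirin
  ⇒ Doneken difirin
Only *depiren yields all of Irsol deberen, Tagor debirin, Doneken difirin.

*depiren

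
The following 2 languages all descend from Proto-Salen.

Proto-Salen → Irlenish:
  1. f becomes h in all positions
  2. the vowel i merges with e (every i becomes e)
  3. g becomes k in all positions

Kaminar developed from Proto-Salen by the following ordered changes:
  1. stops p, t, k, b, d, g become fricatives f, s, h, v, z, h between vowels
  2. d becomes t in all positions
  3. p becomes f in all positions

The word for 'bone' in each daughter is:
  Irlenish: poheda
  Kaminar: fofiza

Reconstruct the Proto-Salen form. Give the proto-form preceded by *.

Position 5: Irlenish has d, Kaminar has z. Irlenish preserves d here (none of its changes turn any other segment into d), so the proto-segment is *d.
Position 3: Irlenish has h, Kaminar has f. Taking the neighbouring segments as reconstructed: Irlenish h could go back to *f or *h; Kaminar f could go back to *p or *f — the one source consistent with every daughter is *f.
Position 4: Irlenish has e, Kaminar has i. Kaminar preserves i here (none of its changes turn any other segment into i), so the proto-segment is *i.
Continuing position by position gives *pofida; check it forward:
Irlenish: *pofida > pohida > poheda  (by unconditioned shift, vowel merger)
Kaminar: *pofida
  pofida → pofiza   [intervocalic lenition]
  pofiza (rule 2 does not apply)
  pofiza → fofiza   [unconditioned shift]
  giving Kaminar fofiza.
No other proto-form is consistent with every reflex, so the reconstruction is *pofida.

*pofida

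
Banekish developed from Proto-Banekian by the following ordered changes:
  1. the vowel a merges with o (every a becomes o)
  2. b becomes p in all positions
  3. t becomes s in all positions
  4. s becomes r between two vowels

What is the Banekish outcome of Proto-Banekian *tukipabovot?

Banekish: *tukipabovot
  tukipabovot → tukipobovot   [vowel merger]
  tukipobovot → tukipopovot   [unconditioned shift]
  tukipopovot → sukipopovos   [unconditioned shift]
  sukipopovos (rule 4 does not apply)
  giving Banekish sukipopovos.

sukipopovos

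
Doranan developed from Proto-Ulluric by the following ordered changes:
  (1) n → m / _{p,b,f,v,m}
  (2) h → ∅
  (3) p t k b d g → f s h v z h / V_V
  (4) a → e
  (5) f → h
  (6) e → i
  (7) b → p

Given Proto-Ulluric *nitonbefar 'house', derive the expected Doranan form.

Doranan: *nitonbefar
  nitonbefar → nitombefar   [nasal place assimilation]
  nitombefar (rule 2 does not apply)
  nitombefar → nisombefar   [intervocalic lenition]
  nisombefar → nisombefer   [vowel merger]
  nisombefer → nisombeher   [unconditioned shift]
  nisombeher → nisombihir   [vowel merger]
  nisombihir → nisompihir   [unconditioned shift]
  giving Doranan nisompihir.

nisompihir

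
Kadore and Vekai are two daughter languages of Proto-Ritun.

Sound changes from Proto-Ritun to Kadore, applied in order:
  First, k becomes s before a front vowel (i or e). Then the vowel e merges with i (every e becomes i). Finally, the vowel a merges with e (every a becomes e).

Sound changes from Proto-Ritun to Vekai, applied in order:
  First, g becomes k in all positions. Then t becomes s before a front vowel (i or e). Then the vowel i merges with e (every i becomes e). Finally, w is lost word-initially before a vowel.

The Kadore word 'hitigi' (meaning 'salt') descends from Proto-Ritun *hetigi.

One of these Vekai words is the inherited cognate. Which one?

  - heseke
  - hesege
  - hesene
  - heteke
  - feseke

heseke

Vekai: *hetigi
  hetigi → hetiki   [unconditioned shift]
  hetiki → hesiki   [palatalisation]
  hesiki → heseke   [vowel merger]
  heseke (rule 4 does not apply)
  giving Vekai heseke.
Among the options, 'heseke' alone shows every Vekai change applied in order.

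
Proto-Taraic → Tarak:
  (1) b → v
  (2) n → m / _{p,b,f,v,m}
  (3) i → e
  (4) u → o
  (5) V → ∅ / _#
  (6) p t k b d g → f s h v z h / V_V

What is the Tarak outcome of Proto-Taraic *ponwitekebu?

ponwesehev

Tarak: start from *ponwitekebu.
  rule 1 (unconditioned shift): ponwitekebu → ponwitekevu
  rule 2: no change — ponwitekevu
  rule 3 (vowel merger): ponwitekevu → ponwetekevu
  rule 4 (vowel merger): ponwetekevu → ponwetekevo
  rule 5 (apocope): ponwetekevo → ponwetekev
  rule 6 (intervocalic lenition): ponwetekev → ponwesehev
  ⇒ Tarak ponwesehev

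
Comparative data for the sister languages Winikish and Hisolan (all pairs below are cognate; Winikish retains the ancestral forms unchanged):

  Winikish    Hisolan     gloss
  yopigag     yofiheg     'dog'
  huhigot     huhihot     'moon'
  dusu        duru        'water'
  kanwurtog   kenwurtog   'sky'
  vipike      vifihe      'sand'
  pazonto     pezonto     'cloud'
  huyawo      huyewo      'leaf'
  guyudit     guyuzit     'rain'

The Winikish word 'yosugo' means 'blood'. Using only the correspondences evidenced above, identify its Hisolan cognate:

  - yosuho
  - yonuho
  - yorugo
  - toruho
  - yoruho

yoruho

dusu ~ duru — Winikish s corresponds to Hisolan r between vowels (before a back vowel).
huhigot ~ huhihot — Winikish g corresponds to Hisolan h between vowels (before a back vowel).
Applying these to Winikish 'yosugo':
  yosugo → yorugo   (s→r between vowels (before a back vowel))
  yorugo → yoruho   (g→h between vowels (before a back vowel))
So the Hisolan cognate is 'yoruho'.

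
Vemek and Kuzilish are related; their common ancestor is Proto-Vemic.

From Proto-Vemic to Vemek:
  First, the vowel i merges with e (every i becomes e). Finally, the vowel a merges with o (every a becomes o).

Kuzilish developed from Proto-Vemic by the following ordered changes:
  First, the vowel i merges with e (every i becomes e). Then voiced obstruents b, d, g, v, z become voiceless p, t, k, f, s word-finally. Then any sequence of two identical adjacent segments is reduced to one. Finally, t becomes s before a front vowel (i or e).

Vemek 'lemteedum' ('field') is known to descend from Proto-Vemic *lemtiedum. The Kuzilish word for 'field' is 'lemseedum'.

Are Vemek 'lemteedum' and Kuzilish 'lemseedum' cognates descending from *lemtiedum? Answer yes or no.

no

Derive the expected Kuzilish reflex of *lemtiedum:
Kuzilish: *lemtiedum > lemteedum > lemtedum > lemsedum  (by vowel merger, degemination, palatalisation)
The regular Kuzilish reflex would be 'lemsedum', but the attested form is 'lemseedum'. The correspondence is irregular, so they are not cognates (the Kuzilish form has a different source).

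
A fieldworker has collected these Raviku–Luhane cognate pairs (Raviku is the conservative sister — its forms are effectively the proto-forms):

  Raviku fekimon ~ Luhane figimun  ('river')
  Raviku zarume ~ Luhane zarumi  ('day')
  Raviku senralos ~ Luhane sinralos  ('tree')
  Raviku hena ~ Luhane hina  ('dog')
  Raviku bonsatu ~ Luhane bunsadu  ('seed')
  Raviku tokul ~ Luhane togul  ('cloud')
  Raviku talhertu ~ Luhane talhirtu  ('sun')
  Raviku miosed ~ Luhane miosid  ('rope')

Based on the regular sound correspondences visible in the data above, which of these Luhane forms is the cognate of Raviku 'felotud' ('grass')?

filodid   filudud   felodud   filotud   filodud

fekimon ~ figimun, miosed ~ miosid — Raviku e corresponds to Luhane i after a consonant, before a consonant other than r, m, n, p, b, f, v.
bonsatu ~ bunsadu — Raviku t corresponds to Luhane d between vowels (before a back vowel).
Applying these to Raviku 'felotud':
  felotud → filotud   (e→i after a consonant, before a consonant other than r, m, n, p, b, f, v)
  filotud → filodud   (t→d between vowels (before a back vowel))
So the Luhane cognate is 'filodud'.

filodud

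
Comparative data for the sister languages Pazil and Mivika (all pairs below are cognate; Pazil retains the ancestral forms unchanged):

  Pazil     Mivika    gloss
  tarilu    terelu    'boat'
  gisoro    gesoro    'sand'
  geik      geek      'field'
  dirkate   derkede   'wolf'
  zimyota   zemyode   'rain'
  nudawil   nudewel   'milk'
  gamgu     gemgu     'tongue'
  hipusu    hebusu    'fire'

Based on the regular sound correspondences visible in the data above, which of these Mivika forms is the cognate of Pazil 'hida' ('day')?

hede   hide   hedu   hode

tarilu ~ terelu, gisoro ~ gesoro — Pazil i corresponds to Mivika e after a consonant, before a consonant other than r, m, n, p, b, f, v.
zimyota ~ zemyode — Pazil a corresponds to Mivika e word-finally.
Applying these to Pazil 'hida':
  hida → heda   (i→e after a consonant, before a consonant other than r, m, n, p, b, f, v)
  heda → hede   (a→e word-finally)
So the Mivika cognate is 'hede'.

hede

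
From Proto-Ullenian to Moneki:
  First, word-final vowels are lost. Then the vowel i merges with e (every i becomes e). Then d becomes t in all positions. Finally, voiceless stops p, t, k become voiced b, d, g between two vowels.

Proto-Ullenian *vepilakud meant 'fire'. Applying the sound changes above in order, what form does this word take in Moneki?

Moneki: *vepilakud
  vepilakud (rule 1 does not apply)
  vepilakud → vepelakud   [vowel merger]
  vepelakud → vepelakut   [unconditioned shift]
  vepelakut → vebelagut   [intervocalic voicing]
  giving Moneki vebelagut.

vebelagut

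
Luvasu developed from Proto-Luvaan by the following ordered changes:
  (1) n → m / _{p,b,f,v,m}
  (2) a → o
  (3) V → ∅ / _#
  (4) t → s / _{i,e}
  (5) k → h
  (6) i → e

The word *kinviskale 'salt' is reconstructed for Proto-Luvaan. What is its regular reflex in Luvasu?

Luvasu: start from *kinviskale.
  rule 1 (nasal place assimilation): kinviskale → kimviskale
  rule 2 (vowel merger): kimviskale → kimviskole
  rule 3 (apocope): kimviskole → kimviskol
  rule 4: no change — kimviskol
  rule 5 (unconditioned shift): kimviskol → himvishol
  rule 6 (vowel merger): himvishol → hemveshol
  ⇒ Luvasu hemveshol

hemveshol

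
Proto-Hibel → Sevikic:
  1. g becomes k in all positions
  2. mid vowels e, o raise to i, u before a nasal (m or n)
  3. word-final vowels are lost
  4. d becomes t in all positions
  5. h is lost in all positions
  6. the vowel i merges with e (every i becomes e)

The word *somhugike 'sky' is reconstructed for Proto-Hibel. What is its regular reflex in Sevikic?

Sevikic: start from *somhugike.
  rule 1 (unconditioned shift): somhugike → somhukike
  rule 2 (pre-nasal raising): somhukike → sumhukike
  rule 3 (apocope): sumhukike → sumhukik
  rule 4: no change — sumhukik
  rule 5 (h-loss): sumhukik → sumukik
  rule 6 (vowel merger): sumukik → sumukek
  ⇒ Sevikic sumukek

sumukek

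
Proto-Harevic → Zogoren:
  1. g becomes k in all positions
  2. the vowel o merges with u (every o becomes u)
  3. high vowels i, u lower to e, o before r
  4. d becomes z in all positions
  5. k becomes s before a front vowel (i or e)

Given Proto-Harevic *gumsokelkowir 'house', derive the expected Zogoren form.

Zogoren: start from *gumsokelkowir.
  rule 1 (unconditioned shift): gumsokelkowir → kumsokelkowir
  rule 2 (vowel merger): kumsokelkowir → kumsukelkuwir
  rule 3 (pre-rhotic lowering): kumsukelkuwir → kumsukelkuwer
  rule 4: no change — kumsukelkuwer
  rule 5 (palatalisation): kumsukelkuwer → kumsuselkuwer
  ⇒ Zogoren kumsuselkuwer

kumsuselkuwer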